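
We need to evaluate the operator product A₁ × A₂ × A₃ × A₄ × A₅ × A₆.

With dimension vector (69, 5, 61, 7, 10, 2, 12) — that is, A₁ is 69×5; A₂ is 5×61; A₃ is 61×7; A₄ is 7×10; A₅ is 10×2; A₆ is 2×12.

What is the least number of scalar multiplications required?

3950

Adjacent pairs: A₁A₂ = 69·5·61 = 21045; A₂A₃ = 5·61·7 = 2135; A₃A₄ = 61·7·10 = 4270; A₄A₅ = 7·10·2 = 140; A₅A₆ = 10·2·12 = 240.
Length 3: A₁..A₃: k=1: 0+2135+69·5·7=4550; k=2: 21045+0+69·61·7=50508 → min 4550 | A₂..A₄: k=2: 0+4270+5·61·10=7320; k=3: 2135+0+5·7·10=2485 → min 2485 | A₃..A₅: k=3: 0+140+61·7·2=994; k=4: 4270+0+61·10·2=5490 → min 994 | A₄..A₆: k=4: 0+240+7·10·12=1080; k=5: 140+0+7·2·12=308 → min 308.
Length 4: A₁..A₄: k=1: 0+2485+69·5·10=5935; k=2: 21045+4270+69·61·10=67405; k=3: 4550+0+69·7·10=9380 → min 5935 | A₂..A₅: k=2: 0+994+5·61·2=1604; k=3: 2135+140+5·7·2=2345; k=4: 2485+0+5·10·2=2585 → min 1604 | A₃..A₆: k=3: 0+308+61·7·12=5432; k=4: 4270+240+61·10·12=11830; k=5: 994+0+61·2·12=2458 → min 2458.
Length 5: A₁..A₅: k=1: 0+1604+69·5·2=2294; k=2: 21045+994+69·61·2=30457; k=3: 4550+140+69·7·2=5656; k=4: 5935+0+69·10·2=7315 → min 2294 | A₂..A₆: k=2: 0+2458+5·61·12=6118; k=3: 2135+308+5·7·12=2863; k=4: 2485+240+5·10·12=3325; k=5: 1604+0+5·2·12=1724 → min 1724.
Length 6: A₁..A₆: k=1: 0+1724+69·5·12=5864; k=2: 21045+2458+69·61·12=74011; k=3: 4550+308+69·7·12=10654; k=4: 5935+240+69·10·12=14455; k=5: 2294+0+69·2·12=3950 → min 3950.
Optimal order: ((A₁ × (A₂ × (A₃ × (A₄ × A₅)))) × A₆) with cost 3950.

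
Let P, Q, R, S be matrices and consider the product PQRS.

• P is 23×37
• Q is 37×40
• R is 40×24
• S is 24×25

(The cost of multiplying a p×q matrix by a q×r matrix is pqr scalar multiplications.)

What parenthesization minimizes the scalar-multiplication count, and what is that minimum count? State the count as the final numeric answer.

Adjacent pairs: PQ = 23·37·40 = 34040; QR = 37·40·24 = 35520; RS = 40·24·25 = 24000.
Length 3: P..R: k=1: 0+35520+23·37·24=55944; k=2: 34040+0+23·40·24=56120 → min 55944 | Q..S: k=2: 0+24000+37·40·25=61000; k=3: 35520+0+37·24·25=57720 → min 57720.
Length 4: P..S: k=1: 0+57720+23·37·25=78995; k=2: 34040+24000+23·40·25=81040; k=3: 55944+0+23·24·25=69744 → min 69744.
Optimal parenthesization: ((P(QR))S) with cost 69744.

69744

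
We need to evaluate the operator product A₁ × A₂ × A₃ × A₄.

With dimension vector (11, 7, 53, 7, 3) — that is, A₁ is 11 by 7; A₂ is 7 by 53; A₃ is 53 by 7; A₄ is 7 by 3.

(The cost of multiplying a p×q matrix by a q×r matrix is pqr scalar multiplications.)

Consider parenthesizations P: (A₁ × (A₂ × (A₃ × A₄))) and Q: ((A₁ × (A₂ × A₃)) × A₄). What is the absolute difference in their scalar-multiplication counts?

Order P = (A₁ × (A₂ × (A₃ × A₄))): (A₃ × A₄): 53×7 by 7×3 → 53×3, cost 53·7·3 = 1113; (A₂ × (A₃ × A₄)): 7×53 by 53×3 → 7×3, cost 7·53·3 = 1113; cumulative 2226; (A₁ × (A₂ × (A₃ × A₄))): 11×7 by 7×3 → 11×3, cost 11·7·3 = 231; cumulative 2457. Total 2457.
Order Q = ((A₁ × (A₂ × A₃)) × A₄): (A₂ × A₃): 7×53 by 53×7 → 7×7, cost 7·53·7 = 2597; (A₁ × (A₂ × A₃)): 11×7 by 7×7 → 11×7, cost 11·7·7 = 539; cumulative 3136; ((A₁ × (A₂ × A₃)) × A₄): 11×7 by 7×3 → 11×3, cost 11·7·3 = 231; cumulative 3367. Total 3367.
Difference: |2457 − 3367| = 910.

910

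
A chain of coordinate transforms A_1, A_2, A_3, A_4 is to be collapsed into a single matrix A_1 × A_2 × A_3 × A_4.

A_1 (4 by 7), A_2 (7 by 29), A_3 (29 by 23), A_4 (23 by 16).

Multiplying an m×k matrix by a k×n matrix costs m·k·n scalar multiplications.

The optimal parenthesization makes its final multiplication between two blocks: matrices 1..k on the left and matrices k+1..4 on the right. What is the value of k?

Adjacent pairs: A_1A_2 = 4·7·29 = 812; A_2A_3 = 7·29·23 = 4669; A_3A_4 = 29·23·16 = 10672.
Length 3: A_1..A_3: k=1: 0+4669+4·7·23=5313; k=2: 812+0+4·29·23=3480 → min 3480 | A_2..A_4: k=2: 0+10672+7·29·16=13920; k=3: 4669+0+7·23·16=7245 → min 7245.
Top-level splits: k=1: (A_1..A_1)·(A_2..A_4) → 0+7245+4·7·16 = 7693; k=2: (A_1..A_2)·(A_3..A_4) → 812+10672+4·29·16 = 13340; k=3: (A_1..A_3)·(A_4..A_4) → 3480+0+4·23·16 = 4952.
Best split is after A_3, i.e. k = 3.

3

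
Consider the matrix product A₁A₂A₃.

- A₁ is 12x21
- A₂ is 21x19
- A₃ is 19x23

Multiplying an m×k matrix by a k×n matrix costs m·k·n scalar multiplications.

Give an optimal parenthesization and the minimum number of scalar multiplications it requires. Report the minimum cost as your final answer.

(A₁(A₂A₃)): cost 14973.
((A₁A₂)A₃): cost 10032.
Optimal: ((A₁A₂)A₃) with cost 10032.

10032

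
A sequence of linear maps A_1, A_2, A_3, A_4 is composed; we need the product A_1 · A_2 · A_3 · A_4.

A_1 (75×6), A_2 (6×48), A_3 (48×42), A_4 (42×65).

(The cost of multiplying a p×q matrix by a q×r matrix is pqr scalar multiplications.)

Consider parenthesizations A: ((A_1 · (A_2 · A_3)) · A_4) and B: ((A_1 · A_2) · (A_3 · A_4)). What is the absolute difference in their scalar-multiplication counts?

150894

Order A = ((A_1 · (A_2 · A_3)) · A_4): (A_2 · A_3): 6×48 by 48×42 → 6×42, cost 6·48·42 = 12096; (A_1 · (A_2 · A_3)): 75×6 by 6×42 → 75×42, cost 75·6·42 = 18900; cumulative 30996; ((A_1 · (A_2 · A_3)) · A_4): 75×42 by 42×65 → 75×65, cost 75·42·65 = 204750; cumulative 235746. Total 235746.
Order B = ((A_1 · A_2) · (A_3 · A_4)): (A_1 · A_2): 75×6 by 6×48 → 75×48, cost 75·6·48 = 21600; (A_3 · A_4): 48×42 by 42×65 → 48×65, cost 48·42·65 = 131040; ((A_1 · A_2) · (A_3 · A_4)): 75×48 by 48×65 → 75×65, cost 75·48·65 = 234000; cumulative 386640. Total 386640.
Difference: |235746 − 386640| = 150894.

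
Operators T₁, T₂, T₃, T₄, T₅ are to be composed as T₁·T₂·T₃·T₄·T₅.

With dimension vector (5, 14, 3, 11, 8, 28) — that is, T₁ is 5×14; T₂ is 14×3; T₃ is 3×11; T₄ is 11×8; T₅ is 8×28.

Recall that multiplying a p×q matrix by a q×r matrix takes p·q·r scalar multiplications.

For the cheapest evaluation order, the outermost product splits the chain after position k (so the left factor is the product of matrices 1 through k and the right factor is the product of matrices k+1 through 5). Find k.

2

Adjacent pairs: T₁T₂ = 5·14·3 = 210; T₂T₃ = 14·3·11 = 462; T₃T₄ = 3·11·8 = 264; T₄T₅ = 11·8·28 = 2464.
Length 3: T₁..T₃: k=1: 0+462+5·14·11=1232; k=2: 210+0+5·3·11=375 → min 375 | T₂..T₄: k=2: 0+264+14·3·8=600; k=3: 462+0+14·11·8=1694 → min 600 | T₃..T₅: k=3: 0+2464+3·11·28=3388; k=4: 264+0+3·8·28=936 → min 936.
Length 4: T₁..T₄: k=1: 0+600+5·14·8=1160; k=2: 210+264+5·3·8=594; k=3: 375+0+5·11·8=815 → min 594 | T₂..T₅: k=2: 0+936+14·3·28=2112; k=3: 462+2464+14·11·28=7238; k=4: 600+0+14·8·28=3736 → min 2112.
Top-level splits: k=1: (T₁..T₁)·(T₂..T₅) → 0+2112+5·14·28 = 4072; k=2: (T₁..T₂)·(T₃..T₅) → 210+936+5·3·28 = 1566; k=3: (T₁..T₃)·(T₄..T₅) → 375+2464+5·11·28 = 4379; k=4: (T₁..T₄)·(T₅..T₅) → 594+0+5·8·28 = 1714.
Best split is after T₂, i.e. k = 2.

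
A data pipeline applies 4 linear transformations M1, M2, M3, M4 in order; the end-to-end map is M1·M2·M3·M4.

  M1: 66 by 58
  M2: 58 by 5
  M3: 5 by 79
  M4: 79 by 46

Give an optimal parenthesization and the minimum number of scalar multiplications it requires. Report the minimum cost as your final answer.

52490

Adjacent pairs: M1M2 = 66·58·5 = 19140; M2M3 = 58·5·79 = 22910; M3M4 = 5·79·46 = 18170.
Length 3: M1..M3: k=1: 0+22910+66·58·79=325322; k=2: 19140+0+66·5·79=45210 → min 45210 | M2..M4: k=2: 0+18170+58·5·46=31510; k=3: 22910+0+58·79·46=233682 → min 31510.
Length 4: M1..M4: k=1: 0+31510+66·58·46=207598; k=2: 19140+18170+66·5·46=52490; k=3: 45210+0+66·79·46=285054 → min 52490.
Optimal parenthesization: ((M1·M2)·(M3·M4)) with cost 52490.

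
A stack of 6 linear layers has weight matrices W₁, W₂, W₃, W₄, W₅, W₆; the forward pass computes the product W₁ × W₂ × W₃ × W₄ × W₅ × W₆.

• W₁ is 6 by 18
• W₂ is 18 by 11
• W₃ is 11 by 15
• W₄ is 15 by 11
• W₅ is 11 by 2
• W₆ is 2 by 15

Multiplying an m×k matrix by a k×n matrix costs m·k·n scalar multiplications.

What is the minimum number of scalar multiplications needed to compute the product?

Adjacent pairs: W₁W₂ = 6·18·11 = 1188; W₂W₃ = 18·11·15 = 2970; W₃W₄ = 11·15·11 = 1815; W₄W₅ = 15·11·2 = 330; W₅W₆ = 11·2·15 = 330.
Length 3: W₁..W₃: k=1: 0+2970+6·18·15=4590; k=2: 1188+0+6·11·15=2178 → min 2178 | W₂..W₄: k=2: 0+1815+18·11·11=3993; k=3: 2970+0+18·15·11=5940 → min 3993 | W₃..W₅: k=3: 0+330+11·15·2=660; k=4: 1815+0+11·11·2=2057 → min 660 | W₄..W₆: k=4: 0+330+15·11·15=2805; k=5: 330+0+15·2·15=780 → min 780.
Length 4: W₁..W₄: k=1: 0+3993+6·18·11=5181; k=2: 1188+1815+6·11·11=3729; k=3: 2178+0+6·15·11=3168 → min 3168 | W₂..W₅: k=2: 0+660+18·11·2=1056; k=3: 2970+330+18·15·2=3840; k=4: 3993+0+18·11·2=4389 → min 1056 | W₃..W₆: k=3: 0+780+11·15·15=3255; k=4: 1815+330+11·11·15=3960; k=5: 660+0+11·2·15=990 → min 990.
Length 5: W₁..W₅: k=1: 0+1056+6·18·2=1272; k=2: 1188+660+6·11·2=1980; k=3: 2178+330+6·15·2=2688; k=4: 3168+0+6·11·2=3300 → min 1272 | W₂..W₆: k=2: 0+990+18·11·15=3960; k=3: 2970+780+18·15·15=7800; k=4: 3993+330+18·11·15=7293; k=5: 1056+0+18·2·15=1596 → min 1596.
Length 6: W₁..W₆: k=1: 0+1596+6·18·15=3216; k=2: 1188+990+6·11·15=3168; k=3: 2178+780+6·15·15=4308; k=4: 3168+330+6·11·15=4488; k=5: 1272+0+6·2·15=1452 → min 1452.
Optimal order: ((W₁ × (W₂ × (W₃ × (W₄ × W₅)))) × W₆) with cost 1452.

1452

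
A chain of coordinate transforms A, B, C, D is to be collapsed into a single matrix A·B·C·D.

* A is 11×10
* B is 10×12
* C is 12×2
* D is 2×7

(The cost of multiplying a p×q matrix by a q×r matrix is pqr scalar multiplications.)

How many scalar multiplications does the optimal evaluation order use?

614

Adjacent pairs: AB = 11·10·12 = 1320; BC = 10·12·2 = 240; CD = 12·2·7 = 168.
Length 3: A..C: k=1: 0+240+11·10·2=460; k=2: 1320+0+11·12·2=1584 → min 460 | B..D: k=2: 0+168+10·12·7=1008; k=3: 240+0+10·2·7=380 → min 380.
Length 4: A..D: k=1: 0+380+11·10·7=1150; k=2: 1320+168+11·12·7=2412; k=3: 460+0+11·2·7=614 → min 614.
Optimal order: ((A·(B·C))·D) with cost 614.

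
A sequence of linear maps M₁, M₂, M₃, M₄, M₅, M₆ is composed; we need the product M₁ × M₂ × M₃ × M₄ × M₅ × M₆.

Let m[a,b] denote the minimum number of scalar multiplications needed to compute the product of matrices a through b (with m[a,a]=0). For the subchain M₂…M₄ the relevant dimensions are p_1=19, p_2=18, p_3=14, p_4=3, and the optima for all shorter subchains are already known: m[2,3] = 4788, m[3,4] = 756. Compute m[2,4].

m[2,4] = min over k∈[2,3] of m[2,k]+m[k+1,4]+p_{1}·p_k·p_{4}.
k=2: 0 + 756 + 19·18·3 = 1782; k=3: 4788 + 0 + 19·14·3 = 5586.
Minimum: 1782 at k=2.

1782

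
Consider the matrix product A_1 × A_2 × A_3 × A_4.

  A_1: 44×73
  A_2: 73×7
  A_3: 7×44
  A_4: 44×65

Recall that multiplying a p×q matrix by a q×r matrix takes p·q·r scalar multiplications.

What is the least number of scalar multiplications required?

62524

Adjacent pairs: A_1A_2 = 44·73·7 = 22484; A_2A_3 = 73·7·44 = 22484; A_3A_4 = 7·44·65 = 20020.
Length 3: A_1..A_3: k=1: 0+22484+44·73·44=163812; k=2: 22484+0+44·7·44=36036 → min 36036 | A_2..A_4: k=2: 0+20020+73·7·65=53235; k=3: 22484+0+73·44·65=231264 → min 53235.
Length 4: A_1..A_4: k=1: 0+53235+44·73·65=262015; k=2: 22484+20020+44·7·65=62524; k=3: 36036+0+44·44·65=161876 → min 62524.
Optimal order: ((A_1 × A_2) × (A_3 × A_4)) with cost 62524.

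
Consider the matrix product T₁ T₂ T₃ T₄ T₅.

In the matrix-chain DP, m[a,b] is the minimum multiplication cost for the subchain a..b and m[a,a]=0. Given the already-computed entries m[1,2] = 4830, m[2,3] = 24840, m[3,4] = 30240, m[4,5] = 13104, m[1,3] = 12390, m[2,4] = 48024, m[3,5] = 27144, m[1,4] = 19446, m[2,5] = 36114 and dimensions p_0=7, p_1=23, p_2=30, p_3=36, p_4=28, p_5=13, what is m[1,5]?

21994

m[1,5] = min over k∈[1,4] of m[1,k]+m[k+1,5]+p_{0}·p_k·p_{5}.
k=1: 0 + 36114 + 7·23·13 = 38207; k=2: 4830 + 27144 + 7·30·13 = 34704; k=3: 12390 + 13104 + 7·36·13 = 28770; k=4: 19446 + 0 + 7·28·13 = 21994.
Minimum: 21994 at k=4.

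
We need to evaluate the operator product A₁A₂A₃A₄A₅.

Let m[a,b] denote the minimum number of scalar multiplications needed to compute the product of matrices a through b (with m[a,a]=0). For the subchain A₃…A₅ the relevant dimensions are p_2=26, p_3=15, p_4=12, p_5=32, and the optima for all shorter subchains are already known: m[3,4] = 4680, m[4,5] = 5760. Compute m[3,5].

m[3,5] = min over k∈[3,4] of m[3,k]+m[k+1,5]+p_{2}·p_k·p_{5}.
k=3: 0 + 5760 + 26·15·32 = 18240; k=4: 4680 + 0 + 26·12·32 = 14664.
Minimum: 14664 at k=4.

14664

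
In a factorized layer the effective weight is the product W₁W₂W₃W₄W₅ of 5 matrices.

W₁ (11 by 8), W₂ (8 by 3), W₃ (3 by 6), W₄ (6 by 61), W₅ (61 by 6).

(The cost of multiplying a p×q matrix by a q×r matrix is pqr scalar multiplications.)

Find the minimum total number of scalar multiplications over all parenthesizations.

2658

Adjacent pairs: W₁W₂ = 11·8·3 = 264; W₂W₃ = 8·3·6 = 144; W₃W₄ = 3·6·61 = 1098; W₄W₅ = 6·61·6 = 2196.
Length 3: W₁..W₃: k=1: 0+144+11·8·6=672; k=2: 264+0+11·3·6=462 → min 462 | W₂..W₄: k=2: 0+1098+8·3·61=2562; k=3: 144+0+8·6·61=3072 → min 2562 | W₃..W₅: k=3: 0+2196+3·6·6=2304; k=4: 1098+0+3·61·6=2196 → min 2196.
Length 4: W₁..W₄: k=1: 0+2562+11·8·61=7930; k=2: 264+1098+11·3·61=3375; k=3: 462+0+11·6·61=4488 → min 3375 | W₂..W₅: k=2: 0+2196+8·3·6=2340; k=3: 144+2196+8·6·6=2628; k=4: 2562+0+8·61·6=5490 → min 2340.
Length 5: W₁..W₅: k=1: 0+2340+11·8·6=2868; k=2: 264+2196+11·3·6=2658; k=3: 462+2196+11·6·6=3054; k=4: 3375+0+11·61·6=7401 → min 2658.
Optimal order: ((W₁W₂)((W₃W₄)W₅)) with cost 2658.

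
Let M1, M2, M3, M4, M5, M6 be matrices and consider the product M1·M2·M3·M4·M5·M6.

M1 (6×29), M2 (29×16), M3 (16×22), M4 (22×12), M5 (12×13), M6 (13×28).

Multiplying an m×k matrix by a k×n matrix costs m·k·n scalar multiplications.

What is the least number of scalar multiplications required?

9600

Adjacent pairs: M1M2 = 6·29·16 = 2784; M2M3 = 29·16·22 = 10208; M3M4 = 16·22·12 = 4224; M4M5 = 22·12·13 = 3432; M5M6 = 12·13·28 = 4368.
Length 3: M1..M3: k=1: 0+10208+6·29·22=14036; k=2: 2784+0+6·16·22=4896 → min 4896 | M2..M4: k=2: 0+4224+29·16·12=9792; k=3: 10208+0+29·22·12=17864 → min 9792 | M3..M5: k=3: 0+3432+16·22·13=8008; k=4: 4224+0+16·12·13=6720 → min 6720 | M4..M6: k=4: 0+4368+22·12·28=11760; k=5: 3432+0+22·13·28=11440 → min 11440.
Length 4: M1..M4: k=1: 0+9792+6·29·12=11880; k=2: 2784+4224+6·16·12=8160; k=3: 4896+0+6·22·12=6480 → min 6480 | M2..M5: k=2: 0+6720+29·16·13=12752; k=3: 10208+3432+29·22·13=21934; k=4: 9792+0+29·12·13=14316 → min 12752 | M3..M6: k=3: 0+11440+16·22·28=21296; k=4: 4224+4368+16·12·28=13968; k=5: 6720+0+16·13·28=12544 → min 12544.
Length 5: M1..M5: k=1: 0+12752+6·29·13=15014; k=2: 2784+6720+6·16·13=10752; k=3: 4896+3432+6·22·13=10044; k=4: 6480+0+6·12·13=7416 → min 7416 | M2..M6: k=2: 0+12544+29·16·28=25536; k=3: 10208+11440+29·22·28=39512; k=4: 9792+4368+29·12·28=23904; k=5: 12752+0+29·13·28=23308 → min 23308.
Length 6: M1..M6: k=1: 0+23308+6·29·28=28180; k=2: 2784+12544+6·16·28=18016; k=3: 4896+11440+6·22·28=20032; k=4: 6480+4368+6·12·28=12864; k=5: 7416+0+6·13·28=9600 → min 9600.
Optimal order: (((((M1·M2)·M3)·M4)·M5)·M6) with cost 9600.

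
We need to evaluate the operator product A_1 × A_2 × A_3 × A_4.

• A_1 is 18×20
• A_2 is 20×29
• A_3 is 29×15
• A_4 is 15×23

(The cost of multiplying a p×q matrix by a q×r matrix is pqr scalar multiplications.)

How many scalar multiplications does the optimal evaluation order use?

20310

Adjacent pairs: A_1A_2 = 18·20·29 = 10440; A_2A_3 = 20·29·15 = 8700; A_3A_4 = 29·15·23 = 10005.
Length 3: A_1..A_3: k=1: 0+8700+18·20·15=14100; k=2: 10440+0+18·29·15=18270 → min 14100 | A_2..A_4: k=2: 0+10005+20·29·23=23345; k=3: 8700+0+20·15·23=15600 → min 15600.
Length 4: A_1..A_4: k=1: 0+15600+18·20·23=23880; k=2: 10440+10005+18·29·23=32451; k=3: 14100+0+18·15·23=20310 → min 20310.
Optimal order: ((A_1 × (A_2 × A_3)) × A_4) with cost 20310.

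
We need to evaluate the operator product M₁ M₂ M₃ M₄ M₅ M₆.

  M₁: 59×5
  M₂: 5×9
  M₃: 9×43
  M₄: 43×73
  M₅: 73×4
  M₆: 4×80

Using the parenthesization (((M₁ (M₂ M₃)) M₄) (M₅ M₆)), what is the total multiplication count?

567741

(M₂ M₃): 5×9 by 9×43 → 5×43, cost 5·9·43 = 1935
(M₁ (M₂ M₃)): 59×5 by 5×43 → 59×43, cost 59·5·43 = 12685; cumulative 14620
((M₁ (M₂ M₃)) M₄): 59×43 by 43×73 → 59×73, cost 59·43·73 = 185201; cumulative 199821
(M₅ M₆): 73×4 by 4×80 → 73×80, cost 73·4·80 = 23360
(((M₁ (M₂ M₃)) M₄) (M₅ M₆)): 59×73 by 73×80 → 59×80, cost 59·73·80 = 344560; cumulative 567741
Total: 567741 scalar multiplications.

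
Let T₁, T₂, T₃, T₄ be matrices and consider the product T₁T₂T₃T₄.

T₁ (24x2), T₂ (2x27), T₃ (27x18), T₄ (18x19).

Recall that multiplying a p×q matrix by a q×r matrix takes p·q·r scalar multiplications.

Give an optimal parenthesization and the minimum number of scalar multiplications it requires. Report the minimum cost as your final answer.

2568

Adjacent pairs: T₁T₂ = 24·2·27 = 1296; T₂T₃ = 2·27·18 = 972; T₃T₄ = 27·18·19 = 9234.
Length 3: T₁..T₃: k=1: 0+972+24·2·18=1836; k=2: 1296+0+24·27·18=12960 → min 1836 | T₂..T₄: k=2: 0+9234+2·27·19=10260; k=3: 972+0+2·18·19=1656 → min 1656.
Length 4: T₁..T₄: k=1: 0+1656+24·2·19=2568; k=2: 1296+9234+24·27·19=22842; k=3: 1836+0+24·18·19=10044 → min 2568.
Optimal parenthesization: (T₁((T₂T₃)T₄)) with cost 2568.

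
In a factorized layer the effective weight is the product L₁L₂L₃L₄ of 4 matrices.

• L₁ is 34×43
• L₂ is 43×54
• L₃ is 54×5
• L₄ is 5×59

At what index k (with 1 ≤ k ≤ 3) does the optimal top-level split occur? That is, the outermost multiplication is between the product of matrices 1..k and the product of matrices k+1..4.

Adjacent pairs: L₁L₂ = 34·43·54 = 78948; L₂L₃ = 43·54·5 = 11610; L₃L₄ = 54·5·59 = 15930.
Length 3: L₁..L₃: k=1: 0+11610+34·43·5=18920; k=2: 78948+0+34·54·5=88128 → min 18920 | L₂..L₄: k=2: 0+15930+43·54·59=152928; k=3: 11610+0+43·5·59=24295 → min 24295.
Top-level splits: k=1: (L₁..L₁)·(L₂..L₄) → 0+24295+34·43·59 = 110553; k=2: (L₁..L₂)·(L₃..L₄) → 78948+15930+34·54·59 = 203202; k=3: (L₁..L₃)·(L₄..L₄) → 18920+0+34·5·59 = 28950.
Best split is after L₃, i.e. k = 3.

3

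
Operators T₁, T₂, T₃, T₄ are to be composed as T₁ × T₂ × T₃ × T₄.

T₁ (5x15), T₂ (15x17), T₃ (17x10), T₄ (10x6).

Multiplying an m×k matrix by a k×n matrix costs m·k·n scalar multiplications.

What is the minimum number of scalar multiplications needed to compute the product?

Adjacent pairs: T₁T₂ = 5·15·17 = 1275; T₂T₃ = 15·17·10 = 2550; T₃T₄ = 17·10·6 = 1020.
Length 3: T₁..T₃: k=1: 0+2550+5·15·10=3300; k=2: 1275+0+5·17·10=2125 → min 2125 | T₂..T₄: k=2: 0+1020+15·17·6=2550; k=3: 2550+0+15·10·6=3450 → min 2550.
Length 4: T₁..T₄: k=1: 0+2550+5·15·6=3000; k=2: 1275+1020+5·17·6=2805; k=3: 2125+0+5·10·6=2425 → min 2425.
Optimal order: (((T₁ × T₂) × T₃) × T₄) with cost 2425.

2425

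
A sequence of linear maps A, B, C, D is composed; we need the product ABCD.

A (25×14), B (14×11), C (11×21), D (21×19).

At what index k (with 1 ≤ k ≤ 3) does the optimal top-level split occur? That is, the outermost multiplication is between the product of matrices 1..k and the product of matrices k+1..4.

Adjacent pairs: AB = 25·14·11 = 3850; BC = 14·11·21 = 3234; CD = 11·21·19 = 4389.
Length 3: A..C: k=1: 0+3234+25·14·21=10584; k=2: 3850+0+25·11·21=9625 → min 9625 | B..D: k=2: 0+4389+14·11·19=7315; k=3: 3234+0+14·21·19=8820 → min 7315.
Top-level splits: k=1: (A..A)·(B..D) → 0+7315+25·14·19 = 13965; k=2: (A..B)·(C..D) → 3850+4389+25·11·19 = 13464; k=3: (A..C)·(D..D) → 9625+0+25·21·19 = 19600.
Best split is after B, i.e. k = 2.

2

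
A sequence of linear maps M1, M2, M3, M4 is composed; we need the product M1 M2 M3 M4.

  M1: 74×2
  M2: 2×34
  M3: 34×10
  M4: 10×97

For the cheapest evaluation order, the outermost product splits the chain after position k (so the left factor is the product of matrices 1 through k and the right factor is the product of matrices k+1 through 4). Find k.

Adjacent pairs: M1M2 = 74·2·34 = 5032; M2M3 = 2·34·10 = 680; M3M4 = 34·10·97 = 32980.
Length 3: M1..M3: k=1: 0+680+74·2·10=2160; k=2: 5032+0+74·34·10=30192 → min 2160 | M2..M4: k=2: 0+32980+2·34·97=39576; k=3: 680+0+2·10·97=2620 → min 2620.
Top-level splits: k=1: (M1..M1)·(M2..M4) → 0+2620+74·2·97 = 16976; k=2: (M1..M2)·(M3..M4) → 5032+32980+74·34·97 = 282064; k=3: (M1..M3)·(M4..M4) → 2160+0+74·10·97 = 73940.
Best split is after M1, i.e. k = 1.

1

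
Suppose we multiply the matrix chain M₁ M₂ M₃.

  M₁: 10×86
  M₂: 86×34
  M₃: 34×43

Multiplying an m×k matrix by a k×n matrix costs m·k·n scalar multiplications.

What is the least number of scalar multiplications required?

43860

Order (M₁ (M₂ M₃)): (M₂ M₃): 86×34 by 34×43 → 86×43, cost 86·34·43 = 125732; (M₁ (M₂ M₃)): 10×86 by 86×43 → 10×43, cost 10·86·43 = 36980; cumulative 162712. Total 162712.
Order ((M₁ M₂) M₃): (M₁ M₂): 10×86 by 86×34 → 10×34, cost 10·86·34 = 29240; ((M₁ M₂) M₃): 10×34 by 34×43 → 10×43, cost 10·34·43 = 14620; cumulative 43860. Total 43860.
Minimum: 43860.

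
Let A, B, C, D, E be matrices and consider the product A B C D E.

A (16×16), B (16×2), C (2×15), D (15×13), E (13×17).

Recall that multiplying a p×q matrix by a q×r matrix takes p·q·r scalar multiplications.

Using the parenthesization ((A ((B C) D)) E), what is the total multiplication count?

10464

(B C): 16×2 by 2×15 → 16×15, cost 16·2·15 = 480
((B C) D): 16×15 by 15×13 → 16×13, cost 16·15·13 = 3120; cumulative 3600
(A ((B C) D)): 16×16 by 16×13 → 16×13, cost 16·16·13 = 3328; cumulative 6928
((A ((B C) D)) E): 16×13 by 13×17 → 16×17, cost 16·13·17 = 3536; cumulative 10464
Total: 10464 scalar multiplications.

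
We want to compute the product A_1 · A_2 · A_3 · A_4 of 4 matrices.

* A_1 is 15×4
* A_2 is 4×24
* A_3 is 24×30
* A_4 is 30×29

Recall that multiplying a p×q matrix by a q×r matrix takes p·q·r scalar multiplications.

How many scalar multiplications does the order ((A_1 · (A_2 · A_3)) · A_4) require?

(A_2 · A_3): 4×24 by 24×30 → 4×30, cost 4·24·30 = 2880
(A_1 · (A_2 · A_3)): 15×4 by 4×30 → 15×30, cost 15·4·30 = 1800; cumulative 4680
((A_1 · (A_2 · A_3)) · A_4): 15×30 by 30×29 → 15×29, cost 15·30·29 = 13050; cumulative 17730
Total: 17730 scalar multiplications.

17730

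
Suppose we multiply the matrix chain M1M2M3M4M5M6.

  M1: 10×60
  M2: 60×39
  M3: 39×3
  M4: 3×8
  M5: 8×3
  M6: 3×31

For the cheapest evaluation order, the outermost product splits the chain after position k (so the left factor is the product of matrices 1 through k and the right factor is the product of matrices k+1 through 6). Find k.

Adjacent pairs: M1M2 = 10·60·39 = 23400; M2M3 = 60·39·3 = 7020; M3M4 = 39·3·8 = 936; M4M5 = 3·8·3 = 72; M5M6 = 8·3·31 = 744.
Length 3: M1..M3: k=1: 0+7020+10·60·3=8820; k=2: 23400+0+10·39·3=24570 → min 8820 | M2..M4: k=2: 0+936+60·39·8=19656; k=3: 7020+0+60·3·8=8460 → min 8460 | M3..M5: k=3: 0+72+39·3·3=423; k=4: 936+0+39·8·3=1872 → min 423 | M4..M6: k=4: 0+744+3·8·31=1488; k=5: 72+0+3·3·31=351 → min 351.
Length 4: M1..M4: k=1: 0+8460+10·60·8=13260; k=2: 23400+936+10·39·8=27456; k=3: 8820+0+10·3·8=9060 → min 9060 | M2..M5: k=2: 0+423+60·39·3=7443; k=3: 7020+72+60·3·3=7632; k=4: 8460+0+60·8·3=9900 → min 7443 | M3..M6: k=3: 0+351+39·3·31=3978; k=4: 936+744+39·8·31=11352; k=5: 423+0+39·3·31=4050 → min 3978.
Length 5: M1..M5: k=1: 0+7443+10·60·3=9243; k=2: 23400+423+10·39·3=24993; k=3: 8820+72+10·3·3=8982; k=4: 9060+0+10·8·3=9300 → min 8982 | M2..M6: k=2: 0+3978+60·39·31=76518; k=3: 7020+351+60·3·31=12951; k=4: 8460+744+60·8·31=24084; k=5: 7443+0+60·3·31=13023 → min 12951.
Top-level splits: k=1: (M1..M1)·(M2..M6) → 0+12951+10·60·31 = 31551; k=2: (M1..M2)·(M3..M6) → 23400+3978+10·39·31 = 39468; k=3: (M1..M3)·(M4..M6) → 8820+351+10·3·31 = 10101; k=4: (M1..M4)·(M5..M6) → 9060+744+10·8·31 = 12284; k=5: (M1..M5)·(M6..M6) → 8982+0+10·3·31 = 9912.
Best split is after M5, i.e. k = 5.

5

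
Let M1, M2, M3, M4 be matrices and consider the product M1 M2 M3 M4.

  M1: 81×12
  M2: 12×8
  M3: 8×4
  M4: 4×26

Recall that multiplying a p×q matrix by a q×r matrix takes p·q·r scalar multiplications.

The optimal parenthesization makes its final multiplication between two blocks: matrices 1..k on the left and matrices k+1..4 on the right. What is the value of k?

3

Adjacent pairs: M1M2 = 81·12·8 = 7776; M2M3 = 12·8·4 = 384; M3M4 = 8·4·26 = 832.
Length 3: M1..M3: k=1: 0+384+81·12·4=4272; k=2: 7776+0+81·8·4=10368 → min 4272 | M2..M4: k=2: 0+832+12·8·26=3328; k=3: 384+0+12·4·26=1632 → min 1632.
Top-level splits: k=1: (M1..M1)·(M2..M4) → 0+1632+81·12·26 = 26904; k=2: (M1..M2)·(M3..M4) → 7776+832+81·8·26 = 25456; k=3: (M1..M3)·(M4..M4) → 4272+0+81·4·26 = 12696.
Best split is after M3, i.e. k = 3.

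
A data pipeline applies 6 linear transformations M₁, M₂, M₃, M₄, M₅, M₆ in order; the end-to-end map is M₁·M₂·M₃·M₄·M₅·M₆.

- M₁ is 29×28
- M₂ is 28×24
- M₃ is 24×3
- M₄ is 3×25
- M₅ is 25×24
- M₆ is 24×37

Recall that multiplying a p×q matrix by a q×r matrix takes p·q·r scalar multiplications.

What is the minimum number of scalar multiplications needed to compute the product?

12135

Adjacent pairs: M₁M₂ = 29·28·24 = 19488; M₂M₃ = 28·24·3 = 2016; M₃M₄ = 24·3·25 = 1800; M₄M₅ = 3·25·24 = 1800; M₅M₆ = 25·24·37 = 22200.
Length 3: M₁..M₃: k=1: 0+2016+29·28·3=4452; k=2: 19488+0+29·24·3=21576 → min 4452 | M₂..M₄: k=2: 0+1800+28·24·25=18600; k=3: 2016+0+28·3·25=4116 → min 4116 | M₃..M₅: k=3: 0+1800+24·3·24=3528; k=4: 1800+0+24·25·24=16200 → min 3528 | M₄..M₆: k=4: 0+22200+3·25·37=24975; k=5: 1800+0+3·24·37=4464 → min 4464.
Length 4: M₁..M₄: k=1: 0+4116+29·28·25=24416; k=2: 19488+1800+29·24·25=38688; k=3: 4452+0+29·3·25=6627 → min 6627 | M₂..M₅: k=2: 0+3528+28·24·24=19656; k=3: 2016+1800+28·3·24=5832; k=4: 4116+0+28·25·24=20916 → min 5832 | M₃..M₆: k=3: 0+4464+24·3·37=7128; k=4: 1800+22200+24·25·37=46200; k=5: 3528+0+24·24·37=24840 → min 7128.
Length 5: M₁..M₅: k=1: 0+5832+29·28·24=25320; k=2: 19488+3528+29·24·24=39720; k=3: 4452+1800+29·3·24=8340; k=4: 6627+0+29·25·24=24027 → min 8340 | M₂..M₆: k=2: 0+7128+28·24·37=31992; k=3: 2016+4464+28·3·37=9588; k=4: 4116+22200+28·25·37=52216; k=5: 5832+0+28·24·37=30696 → min 9588.
Length 6: M₁..M₆: k=1: 0+9588+29·28·37=39632; k=2: 19488+7128+29·24·37=52368; k=3: 4452+4464+29·3·37=12135; k=4: 6627+22200+29·25·37=55652; k=5: 8340+0+29·24·37=34092 → min 12135.
Optimal order: ((M₁·(M₂·M₃))·((M₄·M₅)·M₆)) with cost 12135.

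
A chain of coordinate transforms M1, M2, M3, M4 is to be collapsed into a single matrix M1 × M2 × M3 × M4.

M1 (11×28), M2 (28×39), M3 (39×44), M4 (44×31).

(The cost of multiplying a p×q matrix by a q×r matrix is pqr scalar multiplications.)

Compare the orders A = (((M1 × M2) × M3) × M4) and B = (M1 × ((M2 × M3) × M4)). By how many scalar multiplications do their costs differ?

49896

Order A = (((M1 × M2) × M3) × M4): (M1 × M2): 11×28 by 28×39 → 11×39, cost 11·28·39 = 12012; ((M1 × M2) × M3): 11×39 by 39×44 → 11×44, cost 11·39·44 = 18876; cumulative 30888; (((M1 × M2) × M3) × M4): 11×44 by 44×31 → 11×31, cost 11·44·31 = 15004; cumulative 45892. Total 45892.
Order B = (M1 × ((M2 × M3) × M4)): (M2 × M3): 28×39 by 39×44 → 28×44, cost 28·39·44 = 48048; ((M2 × M3) × M4): 28×44 by 44×31 → 28×31, cost 28·44·31 = 38192; cumulative 86240; (M1 × ((M2 × M3) × M4)): 11×28 by 28×31 → 11×31, cost 11·28·31 = 9548; cumulative 95788. Total 95788.
Difference: |45892 − 95788| = 49896.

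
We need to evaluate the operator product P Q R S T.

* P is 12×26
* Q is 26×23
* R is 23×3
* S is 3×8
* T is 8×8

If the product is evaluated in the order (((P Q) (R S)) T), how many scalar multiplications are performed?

(P Q): 12×26 by 26×23 → 12×23, cost 12·26·23 = 7176
(R S): 23×3 by 3×8 → 23×8, cost 23·3·8 = 552
((P Q) (R S)): 12×23 by 23×8 → 12×8, cost 12·23·8 = 2208; cumulative 9936
(((P Q) (R S)) T): 12×8 by 8×8 → 12×8, cost 12·8·8 = 768; cumulative 10704
Total: 10704 scalar multiplications.

10704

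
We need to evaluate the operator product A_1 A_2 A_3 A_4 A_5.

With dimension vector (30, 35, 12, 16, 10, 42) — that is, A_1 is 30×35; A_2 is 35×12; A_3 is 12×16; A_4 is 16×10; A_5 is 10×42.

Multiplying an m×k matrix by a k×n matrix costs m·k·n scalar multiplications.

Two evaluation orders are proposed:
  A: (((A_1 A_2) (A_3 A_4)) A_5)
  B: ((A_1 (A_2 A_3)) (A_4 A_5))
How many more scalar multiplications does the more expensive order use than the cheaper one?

Order A = (((A_1 A_2) (A_3 A_4)) A_5): (A_1 A_2): 30×35 by 35×12 → 30×12, cost 30·35·12 = 12600; (A_3 A_4): 12×16 by 16×10 → 12×10, cost 12·16·10 = 1920; ((A_1 A_2) (A_3 A_4)): 30×12 by 12×10 → 30×10, cost 30·12·10 = 3600; cumulative 18120; (((A_1 A_2) (A_3 A_4)) A_5): 30×10 by 10×42 → 30×42, cost 30·10·42 = 12600; cumulative 30720. Total 30720.
Order B = ((A_1 (A_2 A_3)) (A_4 A_5)): (A_2 A_3): 35×12 by 12×16 → 35×16, cost 35·12·16 = 6720; (A_1 (A_2 A_3)): 30×35 by 35×16 → 30×16, cost 30·35·16 = 16800; cumulative 23520; (A_4 A_5): 16×10 by 10×42 → 16×42, cost 16·10·42 = 6720; ((A_1 (A_2 A_3)) (A_4 A_5)): 30×16 by 16×42 → 30×42, cost 30·16·42 = 20160; cumulative 50400. Total 50400.
Difference: |30720 − 50400| = 19680.

19680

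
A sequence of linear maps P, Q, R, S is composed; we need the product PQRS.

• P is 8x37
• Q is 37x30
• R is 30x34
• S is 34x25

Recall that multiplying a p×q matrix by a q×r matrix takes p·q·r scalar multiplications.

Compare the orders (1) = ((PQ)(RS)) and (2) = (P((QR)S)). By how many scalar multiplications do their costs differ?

36210

Order (1) = ((PQ)(RS)): (PQ): 8×37 by 37×30 → 8×30, cost 8·37·30 = 8880; (RS): 30×34 by 34×25 → 30×25, cost 30·34·25 = 25500; ((PQ)(RS)): 8×30 by 30×25 → 8×25, cost 8·30·25 = 6000; cumulative 40380. Total 40380.
Order (2) = (P((QR)S)): (QR): 37×30 by 30×34 → 37×34, cost 37·30·34 = 37740; ((QR)S): 37×34 by 34×25 → 37×25, cost 37·34·25 = 31450; cumulative 69190; (P((QR)S)): 8×37 by 37×25 → 8×25, cost 8·37·25 = 7400; cumulative 76590. Total 76590.
Difference: |40380 − 76590| = 36210.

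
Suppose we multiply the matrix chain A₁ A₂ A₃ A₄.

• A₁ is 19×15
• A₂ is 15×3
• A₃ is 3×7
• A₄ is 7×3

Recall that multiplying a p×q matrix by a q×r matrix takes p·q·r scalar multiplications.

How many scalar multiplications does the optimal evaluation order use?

Adjacent pairs: A₁A₂ = 19·15·3 = 855; A₂A₃ = 15·3·7 = 315; A₃A₄ = 3·7·3 = 63.
Length 3: A₁..A₃: k=1: 0+315+19·15·7=2310; k=2: 855+0+19·3·7=1254 → min 1254 | A₂..A₄: k=2: 0+63+15·3·3=198; k=3: 315+0+15·7·3=630 → min 198.
Length 4: A₁..A₄: k=1: 0+198+19·15·3=1053; k=2: 855+63+19·3·3=1089; k=3: 1254+0+19·7·3=1653 → min 1053.
Optimal order: (A₁ (A₂ (A₃ A₄))) with cost 1053.

1053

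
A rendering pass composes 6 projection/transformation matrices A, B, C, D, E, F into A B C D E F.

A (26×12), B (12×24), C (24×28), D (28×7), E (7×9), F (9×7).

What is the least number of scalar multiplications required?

9933

Adjacent pairs: AB = 26·12·24 = 7488; BC = 12·24·28 = 8064; CD = 24·28·7 = 4704; DE = 28·7·9 = 1764; EF = 7·9·7 = 441.
Length 3: A..C: k=1: 0+8064+26·12·28=16800; k=2: 7488+0+26·24·28=24960 → min 16800 | B..D: k=2: 0+4704+12·24·7=6720; k=3: 8064+0+12·28·7=10416 → min 6720 | C..E: k=3: 0+1764+24·28·9=7812; k=4: 4704+0+24·7·9=6216 → min 6216 | D..F: k=4: 0+441+28·7·7=1813; k=5: 1764+0+28·9·7=3528 → min 1813.
Length 4: A..D: k=1: 0+6720+26·12·7=8904; k=2: 7488+4704+26·24·7=16560; k=3: 16800+0+26·28·7=21896 → min 8904 | B..E: k=2: 0+6216+12·24·9=8808; k=3: 8064+1764+12·28·9=12852; k=4: 6720+0+12·7·9=7476 → min 7476 | C..F: k=3: 0+1813+24·28·7=6517; k=4: 4704+441+24·7·7=6321; k=5: 6216+0+24·9·7=7728 → min 6321.
Length 5: A..E: k=1: 0+7476+26·12·9=10284; k=2: 7488+6216+26·24·9=19320; k=3: 16800+1764+26·28·9=25116; k=4: 8904+0+26·7·9=10542 → min 10284 | B..F: k=2: 0+6321+12·24·7=8337; k=3: 8064+1813+12·28·7=12229; k=4: 6720+441+12·7·7=7749; k=5: 7476+0+12·9·7=8232 → min 7749.
Length 6: A..F: k=1: 0+7749+26·12·7=9933; k=2: 7488+6321+26·24·7=18177; k=3: 16800+1813+26·28·7=23709; k=4: 8904+441+26·7·7=10619; k=5: 10284+0+26·9·7=11922 → min 9933.
Optimal order: (A ((B (C D)) (E F))) with cost 9933.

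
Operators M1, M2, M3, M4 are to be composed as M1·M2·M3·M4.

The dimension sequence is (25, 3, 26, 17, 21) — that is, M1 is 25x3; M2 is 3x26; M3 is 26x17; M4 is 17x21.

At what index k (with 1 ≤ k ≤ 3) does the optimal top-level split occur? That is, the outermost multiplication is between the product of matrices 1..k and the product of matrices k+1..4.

1

Adjacent pairs: M1M2 = 25·3·26 = 1950; M2M3 = 3·26·17 = 1326; M3M4 = 26·17·21 = 9282.
Length 3: M1..M3: k=1: 0+1326+25·3·17=2601; k=2: 1950+0+25·26·17=13000 → min 2601 | M2..M4: k=2: 0+9282+3·26·21=10920; k=3: 1326+0+3·17·21=2397 → min 2397.
Top-level splits: k=1: (M1..M1)·(M2..M4) → 0+2397+25·3·21 = 3972; k=2: (M1..M2)·(M3..M4) → 1950+9282+25·26·21 = 24882; k=3: (M1..M3)·(M4..M4) → 2601+0+25·17·21 = 11526.
Best split is after M1, i.e. k = 1.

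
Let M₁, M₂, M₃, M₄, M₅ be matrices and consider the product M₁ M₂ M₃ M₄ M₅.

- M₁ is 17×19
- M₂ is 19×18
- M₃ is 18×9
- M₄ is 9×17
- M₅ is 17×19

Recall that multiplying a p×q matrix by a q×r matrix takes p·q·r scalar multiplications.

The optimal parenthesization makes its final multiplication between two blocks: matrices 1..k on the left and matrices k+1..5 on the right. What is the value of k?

Adjacent pairs: M₁M₂ = 17·19·18 = 5814; M₂M₃ = 19·18·9 = 3078; M₃M₄ = 18·9·17 = 2754; M₄M₅ = 9·17·19 = 2907.
Length 3: M₁..M₃: k=1: 0+3078+17·19·9=5985; k=2: 5814+0+17·18·9=8568 → min 5985 | M₂..M₄: k=2: 0+2754+19·18·17=8568; k=3: 3078+0+19·9·17=5985 → min 5985 | M₃..M₅: k=3: 0+2907+18·9·19=5985; k=4: 2754+0+18·17·19=8568 → min 5985.
Length 4: M₁..M₄: k=1: 0+5985+17·19·17=11476; k=2: 5814+2754+17·18·17=13770; k=3: 5985+0+17·9·17=8586 → min 8586 | M₂..M₅: k=2: 0+5985+19·18·19=12483; k=3: 3078+2907+19·9·19=9234; k=4: 5985+0+19·17·19=12122 → min 9234.
Top-level splits: k=1: (M₁..M₁)·(M₂..M₅) → 0+9234+17·19·19 = 15371; k=2: (M₁..M₂)·(M₃..M₅) → 5814+5985+17·18·19 = 17613; k=3: (M₁..M₃)·(M₄..M₅) → 5985+2907+17·9·19 = 11799; k=4: (M₁..M₄)·(M₅..M₅) → 8586+0+17·17·19 = 14077.
Best split is after M₃, i.e. k = 3.

3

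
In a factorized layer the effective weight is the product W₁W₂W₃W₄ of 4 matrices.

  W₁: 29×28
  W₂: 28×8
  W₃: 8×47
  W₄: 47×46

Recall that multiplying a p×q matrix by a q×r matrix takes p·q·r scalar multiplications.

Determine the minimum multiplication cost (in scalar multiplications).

34464

Adjacent pairs: W₁W₂ = 29·28·8 = 6496; W₂W₃ = 28·8·47 = 10528; W₃W₄ = 8·47·46 = 17296.
Length 3: W₁..W₃: k=1: 0+10528+29·28·47=48692; k=2: 6496+0+29·8·47=17400 → min 17400 | W₂..W₄: k=2: 0+17296+28·8·46=27600; k=3: 10528+0+28·47·46=71064 → min 27600.
Length 4: W₁..W₄: k=1: 0+27600+29·28·46=64952; k=2: 6496+17296+29·8·46=34464; k=3: 17400+0+29·47·46=80098 → min 34464.
Optimal order: ((W₁W₂)(W₃W₄)) with cost 34464.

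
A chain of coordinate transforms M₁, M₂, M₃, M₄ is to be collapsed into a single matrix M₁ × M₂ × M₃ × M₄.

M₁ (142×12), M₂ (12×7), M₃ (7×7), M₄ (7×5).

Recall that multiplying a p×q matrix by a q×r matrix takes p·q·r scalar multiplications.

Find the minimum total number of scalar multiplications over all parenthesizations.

9185

Adjacent pairs: M₁M₂ = 142·12·7 = 11928; M₂M₃ = 12·7·7 = 588; M₃M₄ = 7·7·5 = 245.
Length 3: M₁..M₃: k=1: 0+588+142·12·7=12516; k=2: 11928+0+142·7·7=18886 → min 12516 | M₂..M₄: k=2: 0+245+12·7·5=665; k=3: 588+0+12·7·5=1008 → min 665.
Length 4: M₁..M₄: k=1: 0+665+142·12·5=9185; k=2: 11928+245+142·7·5=17143; k=3: 12516+0+142·7·5=17486 → min 9185.
Optimal order: (M₁ × (M₂ × (M₃ × M₄))) with cost 9185.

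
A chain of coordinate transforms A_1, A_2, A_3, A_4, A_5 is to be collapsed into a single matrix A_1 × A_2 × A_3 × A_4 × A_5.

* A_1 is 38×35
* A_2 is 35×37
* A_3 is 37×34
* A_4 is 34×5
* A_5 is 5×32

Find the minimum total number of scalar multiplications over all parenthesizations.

Adjacent pairs: A_1A_2 = 38·35·37 = 49210; A_2A_3 = 35·37·34 = 44030; A_3A_4 = 37·34·5 = 6290; A_4A_5 = 34·5·32 = 5440.
Length 3: A_1..A_3: k=1: 0+44030+38·35·34=89250; k=2: 49210+0+38·37·34=97014 → min 89250 | A_2..A_4: k=2: 0+6290+35·37·5=12765; k=3: 44030+0+35·34·5=49980 → min 12765 | A_3..A_5: k=3: 0+5440+37·34·32=45696; k=4: 6290+0+37·5·32=12210 → min 12210.
Length 4: A_1..A_4: k=1: 0+12765+38·35·5=19415; k=2: 49210+6290+38·37·5=62530; k=3: 89250+0+38·34·5=95710 → min 19415 | A_2..A_5: k=2: 0+12210+35·37·32=53650; k=3: 44030+5440+35·34·32=87550; k=4: 12765+0+35·5·32=18365 → min 18365.
Length 5: A_1..A_5: k=1: 0+18365+38·35·32=60925; k=2: 49210+12210+38·37·32=106412; k=3: 89250+5440+38·34·32=136034; k=4: 19415+0+38·5·32=25495 → min 25495.
Optimal order: ((A_1 × (A_2 × (A_3 × A_4))) × A_5) with cost 25495.

25495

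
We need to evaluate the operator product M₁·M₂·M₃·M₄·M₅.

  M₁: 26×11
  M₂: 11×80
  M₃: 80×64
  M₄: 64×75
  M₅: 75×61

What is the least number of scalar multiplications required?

Adjacent pairs: M₁M₂ = 26·11·80 = 22880; M₂M₃ = 11·80·64 = 56320; M₃M₄ = 80·64·75 = 384000; M₄M₅ = 64·75·61 = 292800.
Length 3: M₁..M₃: k=1: 0+56320+26·11·64=74624; k=2: 22880+0+26·80·64=156000 → min 74624 | M₂..M₄: k=2: 0+384000+11·80·75=450000; k=3: 56320+0+11·64·75=109120 → min 109120 | M₃..M₅: k=3: 0+292800+80·64·61=605120; k=4: 384000+0+80·75·61=750000 → min 605120.
Length 4: M₁..M₄: k=1: 0+109120+26·11·75=130570; k=2: 22880+384000+26·80·75=562880; k=3: 74624+0+26·64·75=199424 → min 130570 | M₂..M₅: k=2: 0+605120+11·80·61=658800; k=3: 56320+292800+11·64·61=392064; k=4: 109120+0+11·75·61=159445 → min 159445.
Length 5: M₁..M₅: k=1: 0+159445+26·11·61=176891; k=2: 22880+605120+26·80·61=754880; k=3: 74624+292800+26·64·61=468928; k=4: 130570+0+26·75·61=249520 → min 176891.
Optimal order: (M₁·(((M₂·M₃)·M₄)·M₅)) with cost 176891.

176891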